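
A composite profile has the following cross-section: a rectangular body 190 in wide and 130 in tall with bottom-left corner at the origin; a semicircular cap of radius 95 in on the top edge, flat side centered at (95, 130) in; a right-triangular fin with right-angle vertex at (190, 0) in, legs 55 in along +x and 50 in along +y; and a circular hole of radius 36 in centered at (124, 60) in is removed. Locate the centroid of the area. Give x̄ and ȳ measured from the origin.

Part | A | x̄ᵢ | ȳᵢ | A·x̄ᵢ | A·ȳᵢ
rectangular body | 24700.00 | 95.00 | 65.00 | 2346500.00 | 1605500.00
semicircular top | 14176.44 | 95.00 | 170.32 | 1346761.50 | 2414520.12
triangular fin | 1375.00 | 208.33 | 16.67 | 286458.33 | 22916.67
hole | -4071.50 | 124.00 | 60.00 | -504866.51 | -244290.24
Σ | 36179.93 |  |  | 3474853.33 | 3798646.55
x̄ = 3474853.33 / 36179.93 = 96.04 in
ȳ = 3798646.55 / 36179.93 = 104.99 in

x̄ = 96.04 in, ȳ = 104.99 in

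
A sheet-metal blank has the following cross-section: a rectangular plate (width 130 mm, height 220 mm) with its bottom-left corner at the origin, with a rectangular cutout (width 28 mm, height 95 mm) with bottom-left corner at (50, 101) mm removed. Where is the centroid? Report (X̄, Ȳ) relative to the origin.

X̄ = 65.10 mm, Ȳ = 106.05 mm

plate: A = 130 × 220 = 28600.00, centroid at (65.00, 110.00).
hole: A = −(28 × 95) = -2660.00, centroid at (64.00, 148.50).
ΣA = 25940.00 mm²
ΣAX̄ = (28600.00)(65.00) + (-2660.00)(64.00) = 1688760.00 mm³
ΣAȲ = (28600.00)(110.00) + (-2660.00)(148.50) = 2750990.00 mm³
X̄ = 1688760.00 / 25940.00 = 65.10 mm
Ȳ = 2750990.00 / 25940.00 = 106.05 mm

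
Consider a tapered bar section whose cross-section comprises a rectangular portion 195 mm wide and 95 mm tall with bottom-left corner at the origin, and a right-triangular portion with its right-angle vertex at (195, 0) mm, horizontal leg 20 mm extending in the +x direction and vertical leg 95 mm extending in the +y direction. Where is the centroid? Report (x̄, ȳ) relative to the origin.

Part | A | x̄ᵢ | ȳᵢ | A·x̄ᵢ | A·ȳᵢ
rectangular portion | 18525.00 | 97.50 | 47.50 | 1806187.50 | 879937.50
triangular portion | 950.00 | 201.67 | 31.67 | 191583.33 | 30083.33
Σ | 19475.00 |  |  | 1997770.83 | 910020.83
x̄ = 1997770.83 / 19475.00 = 102.58 mm
ȳ = 910020.83 / 19475.00 = 46.73 mm

x̄ = 102.58 mm, ȳ = 46.73 mm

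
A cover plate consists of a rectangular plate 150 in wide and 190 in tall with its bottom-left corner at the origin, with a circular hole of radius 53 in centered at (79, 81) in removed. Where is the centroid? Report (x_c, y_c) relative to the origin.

plate: A = 150 × 190 = 28500.00, centroid at (75.00, 95.00).
hole: A = −π·53² = -8824.73, centroid at (79.00, 81.00).
ΣA = 19675.27 in²
ΣAx_c = (28500.00)(75.00) + (-8824.73)(79.00) = 1440346.03 in³
ΣAy_c = (28500.00)(95.00) + (-8824.73)(81.00) = 1992696.57 in³
x_c = 1440346.03 / 19675.27 = 73.21 in
y_c = 1992696.57 / 19675.27 = 101.28 in

x_c = 73.21 in, y_c = 101.28 in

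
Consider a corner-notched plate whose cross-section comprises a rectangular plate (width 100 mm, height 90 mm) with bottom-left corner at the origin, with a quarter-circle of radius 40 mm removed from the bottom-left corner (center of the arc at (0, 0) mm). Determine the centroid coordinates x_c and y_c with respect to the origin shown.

x_c = 55.36 mm, y_c = 49.55 mm

plate: A = 100 × 90 = 9000.00, centroid at (50.00, 45.00).
removed quarter-circle: A = −¼π·40² = -1256.64, centroid at (16.98, 16.98).
ΣA = 7743.36 mm²
ΣAx_c = (9000.00)(50.00) + (-1256.64)(16.98) = 428666.67 mm³
ΣAy_c = (9000.00)(45.00) + (-1256.64)(16.98) = 383666.67 mm³
x_c = 428666.67 / 7743.36 = 55.36 mm
y_c = 383666.67 / 7743.36 = 49.55 mm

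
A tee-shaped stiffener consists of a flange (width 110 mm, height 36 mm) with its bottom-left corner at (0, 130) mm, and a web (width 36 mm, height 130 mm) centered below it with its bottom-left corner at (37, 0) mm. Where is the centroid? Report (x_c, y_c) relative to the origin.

web: A = 36 × 130 = 4680.00, centroid at (55.00, 65.00).
flange: A = 110 × 36 = 3960.00, centroid at (55.00, 148.00).
ΣA = 8640.00 mm², ΣAx_c = 475200.00 mm³, ΣAy_c = 890280.00 mm³.
x_c = 475200.00/8640.00 = 55.00 mm; y_c = 890280.00/8640.00 = 103.04 mm.

x_c = 55.00 mm, y_c = 103.04 mm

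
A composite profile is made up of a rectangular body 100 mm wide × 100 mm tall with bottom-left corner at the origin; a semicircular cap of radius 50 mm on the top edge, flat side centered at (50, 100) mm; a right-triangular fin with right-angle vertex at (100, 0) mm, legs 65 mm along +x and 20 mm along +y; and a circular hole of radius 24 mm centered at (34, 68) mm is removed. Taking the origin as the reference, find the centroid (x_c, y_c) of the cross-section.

x_c = 55.92 mm, y_c = 67.15 mm

rectangular body: A = 100 × 100 = 10000.00, centroid at (50.00, 50.00).
semicircular top: A = ½π·50² = 3926.99, centroid at (50.00, 121.22).
triangular fin: A = ½·65·20 = 650.00, centroid at (121.67, 6.67).
hole: A = −π·24² = -1809.56, centroid at (34.00, 68.00).
ΣA = 12767.43 mm²
ΣAx_c = (10000.00)(50.00) + (3926.99)(50.00) + (650.00)(121.67) + (-1809.56)(34.00) = 713907.92 mm³
ΣAy_c = (10000.00)(50.00) + (3926.99)(121.22) + (650.00)(6.67) + (-1809.56)(68.00) = 857315.85 mm³
x_c = 713907.92 / 12767.43 = 55.92 mm
y_c = 857315.85 / 12767.43 = 67.15 mm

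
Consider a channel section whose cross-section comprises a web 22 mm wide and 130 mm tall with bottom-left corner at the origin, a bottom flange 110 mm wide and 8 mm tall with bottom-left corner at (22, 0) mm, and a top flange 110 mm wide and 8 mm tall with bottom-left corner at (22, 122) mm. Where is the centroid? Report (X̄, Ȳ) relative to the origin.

web: A = 22 × 130 = 2860.00, centroid at (11.00, 65.00).
bottom flange: A = 110 × 8 = 880.00, centroid at (77.00, 4.00).
top flange: A = 110 × 8 = 880.00, centroid at (77.00, 126.00).
ΣA = 4620.00 mm²
ΣAX̄ = (2860.00)(11.00) + (880.00)(77.00) + (880.00)(77.00) = 166980.00 mm³
ΣAȲ = (2860.00)(65.00) + (880.00)(4.00) + (880.00)(126.00) = 300300.00 mm³
X̄ = 166980.00 / 4620.00 = 36.14 mm
Ȳ = 300300.00 / 4620.00 = 65.00 mm

X̄ = 36.14 mm, Ȳ = 65.00 mm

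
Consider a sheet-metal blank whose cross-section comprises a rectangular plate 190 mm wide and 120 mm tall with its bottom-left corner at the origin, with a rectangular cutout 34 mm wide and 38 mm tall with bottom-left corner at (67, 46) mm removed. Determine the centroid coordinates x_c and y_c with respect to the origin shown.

plate: A = 190 × 120 = 22800.00, centroid at (95.00, 60.00).
hole: A = −(34 × 38) = -1292.00, centroid at (84.00, 65.00).
ΣA = 21508.00 mm²
ΣAx_c = (22800.00)(95.00) + (-1292.00)(84.00) = 2057472.00 mm³
ΣAy_c = (22800.00)(60.00) + (-1292.00)(65.00) = 1284020.00 mm³
x_c = 2057472.00 / 21508.00 = 95.66 mm
y_c = 1284020.00 / 21508.00 = 59.70 mm

x_c = 95.66 mm, y_c = 59.70 mm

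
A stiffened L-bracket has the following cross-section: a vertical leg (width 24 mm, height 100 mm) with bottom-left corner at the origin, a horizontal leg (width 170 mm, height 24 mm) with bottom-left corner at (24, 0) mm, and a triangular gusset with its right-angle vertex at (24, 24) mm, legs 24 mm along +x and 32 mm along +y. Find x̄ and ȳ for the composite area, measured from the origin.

x̄ = 70.78 mm, ȳ = 26.55 mm

Part | A | x̄ᵢ | ȳᵢ | A·x̄ᵢ | A·ȳᵢ
vertical leg | 2400.00 | 12.00 | 50.00 | 28800.00 | 120000.00
horizontal leg | 4080.00 | 109.00 | 12.00 | 444720.00 | 48960.00
gusset | 384.00 | 32.00 | 34.67 | 12288.00 | 13312.00
Σ | 6864.00 |  |  | 485808.00 | 182272.00
x̄ = 485808.00 / 6864.00 = 70.78 mm
ȳ = 182272.00 / 6864.00 = 26.55 mm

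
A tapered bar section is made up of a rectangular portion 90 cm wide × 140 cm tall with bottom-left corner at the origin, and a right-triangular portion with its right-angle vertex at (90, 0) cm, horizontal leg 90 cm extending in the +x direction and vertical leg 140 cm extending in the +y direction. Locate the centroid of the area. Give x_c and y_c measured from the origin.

x_c = 70.00 cm, y_c = 62.22 cm

rectangular portion: A = 90 × 140 = 12600.00, centroid at (45.00, 70.00).
triangular portion: A = ½·90·140 = 6300.00, centroid at (120.00, 46.67).
ΣA = 18900.00 cm², ΣAx_c = 1323000.00 cm³, ΣAy_c = 1176000.00 cm³.
x_c = 1323000.00/18900.00 = 70.00 cm; y_c = 1176000.00/18900.00 = 62.22 cm.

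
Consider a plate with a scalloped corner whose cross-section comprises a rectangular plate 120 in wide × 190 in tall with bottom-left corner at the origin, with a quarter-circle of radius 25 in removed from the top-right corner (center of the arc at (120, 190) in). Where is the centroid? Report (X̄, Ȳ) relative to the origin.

Part | A | x̄ᵢ | ȳᵢ | A·x̄ᵢ | A·ȳᵢ
plate | 22800.00 | 60.00 | 95.00 | 1368000.00 | 2166000.00
removed quarter-circle | -490.87 | 109.39 | 179.39 | -53696.53 | -88057.70
Σ | 22309.13 |  |  | 1314303.47 | 2077942.30
X̄ = 1314303.47 / 22309.13 = 58.91 in
Ȳ = 2077942.30 / 22309.13 = 93.14 in

X̄ = 58.91 in, Ȳ = 93.14 in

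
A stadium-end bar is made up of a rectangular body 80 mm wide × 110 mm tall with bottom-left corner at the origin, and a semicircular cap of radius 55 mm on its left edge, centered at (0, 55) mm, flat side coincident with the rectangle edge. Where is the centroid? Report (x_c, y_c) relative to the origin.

x_c = 17.79 mm, y_c = 55.00 mm

rectangular body: A = 80 × 110 = 8800.00, centroid at (40.00, 55.00).
semicircular end: A = ½π·55² = 4751.66, centroid at (-23.34, 55.00).
ΣA = 13551.66 mm²
ΣAx_c = (8800.00)(40.00) + (4751.66)(-23.34) = 241083.33 mm³
ΣAy_c = (8800.00)(55.00) + (4751.66)(55.00) = 745341.24 mm³
x_c = 241083.33 / 13551.66 = 17.79 mm
y_c = 745341.24 / 13551.66 = 55.00 mm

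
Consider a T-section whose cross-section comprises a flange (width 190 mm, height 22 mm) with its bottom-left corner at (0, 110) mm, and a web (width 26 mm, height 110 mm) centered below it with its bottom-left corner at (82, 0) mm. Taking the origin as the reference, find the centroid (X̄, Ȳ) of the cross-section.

X̄ = 95.00 mm, Ȳ = 94.19 mm

web: A = 26 × 110 = 2860.00, centroid at (95.00, 55.00).
flange: A = 190 × 22 = 4180.00, centroid at (95.00, 121.00).
ΣA = 7040.00 mm², ΣAX̄ = 668800.00 mm³, ΣAȲ = 663080.00 mm³.
X̄ = 668800.00/7040.00 = 95.00 mm; Ȳ = 663080.00/7040.00 = 94.19 mm.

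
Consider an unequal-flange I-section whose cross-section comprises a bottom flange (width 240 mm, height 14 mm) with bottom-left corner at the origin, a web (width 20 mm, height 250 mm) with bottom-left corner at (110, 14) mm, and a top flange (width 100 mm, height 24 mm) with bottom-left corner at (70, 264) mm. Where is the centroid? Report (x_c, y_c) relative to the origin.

bottom flange: A = 240 × 14 = 3360.00, centroid at (120.00, 7.00).
web: A = 20 × 250 = 5000.00, centroid at (120.00, 139.00).
top flange: A = 100 × 24 = 2400.00, centroid at (120.00, 276.00).
ΣA = 10760.00 mm², ΣAx_c = 1291200.00 mm³, ΣAy_c = 1380920.00 mm³.
x_c = 1291200.00/10760.00 = 120.00 mm; y_c = 1380920.00/10760.00 = 128.34 mm.

x_c = 120.00 mm, y_c = 128.34 mm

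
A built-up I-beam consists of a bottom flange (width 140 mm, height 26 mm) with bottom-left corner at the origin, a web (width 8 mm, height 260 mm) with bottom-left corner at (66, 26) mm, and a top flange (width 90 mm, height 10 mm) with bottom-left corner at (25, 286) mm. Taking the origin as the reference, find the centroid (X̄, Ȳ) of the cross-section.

X̄ = 70.00 mm, Ȳ = 95.73 mm

bottom flange: A = 140 × 26 = 3640.00, centroid at (70.00, 13.00).
web: A = 8 × 260 = 2080.00, centroid at (70.00, 156.00).
top flange: A = 90 × 10 = 900.00, centroid at (70.00, 291.00).
ΣA = 6620.00 mm², ΣAX̄ = 463400.00 mm³, ΣAȲ = 633700.00 mm³.
X̄ = 463400.00/6620.00 = 70.00 mm; Ȳ = 633700.00/6620.00 = 95.73 mm.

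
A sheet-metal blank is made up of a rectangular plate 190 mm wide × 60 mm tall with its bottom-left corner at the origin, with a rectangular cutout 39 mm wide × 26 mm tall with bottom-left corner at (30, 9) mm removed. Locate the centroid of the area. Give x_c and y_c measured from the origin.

Part | A | x̄ᵢ | ȳᵢ | A·x̄ᵢ | A·ȳᵢ
plate | 11400.00 | 95.00 | 30.00 | 1083000.00 | 342000.00
hole | -1014.00 | 49.50 | 22.00 | -50193.00 | -22308.00
Σ | 10386.00 |  |  | 1032807.00 | 319692.00
x_c = 1032807.00 / 10386.00 = 99.44 mm
y_c = 319692.00 / 10386.00 = 30.78 mm

x_c = 99.44 mm, y_c = 30.78 mm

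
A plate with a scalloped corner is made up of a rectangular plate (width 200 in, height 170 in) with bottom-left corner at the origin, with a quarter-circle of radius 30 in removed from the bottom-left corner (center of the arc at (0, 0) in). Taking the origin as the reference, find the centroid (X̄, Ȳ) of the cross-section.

plate: A = 200 × 170 = 34000.00, centroid at (100.00, 85.00).
removed quarter-circle: A = −¼π·30² = -706.86, centroid at (12.73, 12.73).
ΣA = 33293.14 in²
ΣAX̄ = (34000.00)(100.00) + (-706.86)(12.73) = 3391000.00 in³
ΣAȲ = (34000.00)(85.00) + (-706.86)(12.73) = 2881000.00 in³
X̄ = 3391000.00 / 33293.14 = 101.85 in
Ȳ = 2881000.00 / 33293.14 = 86.53 in

X̄ = 101.85 in, Ȳ = 86.53 in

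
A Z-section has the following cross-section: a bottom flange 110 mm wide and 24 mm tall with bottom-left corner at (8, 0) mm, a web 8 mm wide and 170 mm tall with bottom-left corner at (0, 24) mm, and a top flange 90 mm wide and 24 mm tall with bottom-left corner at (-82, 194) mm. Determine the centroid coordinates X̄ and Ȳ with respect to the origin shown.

X̄ = 14.91 mm, Ȳ = 101.44 mm

bottom flange: A = 110 × 24 = 2640.00, centroid at (63.00, 12.00).
web: A = 8 × 170 = 1360.00, centroid at (4.00, 109.00).
top flange: A = 90 × 24 = 2160.00, centroid at (-37.00, 206.00).
ΣA = 6160.00 mm²
ΣAX̄ = (2640.00)(63.00) + (1360.00)(4.00) + (2160.00)(-37.00) = 91840.00 mm³
ΣAȲ = (2640.00)(12.00) + (1360.00)(109.00) + (2160.00)(206.00) = 624880.00 mm³
X̄ = 91840.00 / 6160.00 = 14.91 mm
Ȳ = 624880.00 / 6160.00 = 101.44 mm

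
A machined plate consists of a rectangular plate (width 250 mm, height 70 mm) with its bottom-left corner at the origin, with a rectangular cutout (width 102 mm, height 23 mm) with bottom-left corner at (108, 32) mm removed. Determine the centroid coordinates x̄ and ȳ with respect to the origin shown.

x̄ = 119.74 mm, ȳ = 33.68 mm

plate: A = 250 × 70 = 17500.00, centroid at (125.00, 35.00).
hole: A = −(102 × 23) = -2346.00, centroid at (159.00, 43.50).
ΣA = 15154.00 mm², ΣAx̄ = 1814486.00 mm³, ΣAȳ = 510449.00 mm³.
x̄ = 1814486.00/15154.00 = 119.74 mm; ȳ = 510449.00/15154.00 = 33.68 mm.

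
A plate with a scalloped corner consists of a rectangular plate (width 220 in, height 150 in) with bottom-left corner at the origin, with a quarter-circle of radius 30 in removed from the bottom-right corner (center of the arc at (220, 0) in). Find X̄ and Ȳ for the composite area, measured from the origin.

X̄ = 107.87 in, Ȳ = 76.36 in

plate: A = 220 × 150 = 33000.00, centroid at (110.00, 75.00).
removed quarter-circle: A = −¼π·30² = -706.86, centroid at (207.27, 12.73).
ΣA = 32293.14 in²
ΣAX̄ = (33000.00)(110.00) + (-706.86)(207.27) = 3483491.16 in³
ΣAȲ = (33000.00)(75.00) + (-706.86)(12.73) = 2466000.00 in³
X̄ = 3483491.16 / 32293.14 = 107.87 in
Ȳ = 2466000.00 / 32293.14 = 76.36 in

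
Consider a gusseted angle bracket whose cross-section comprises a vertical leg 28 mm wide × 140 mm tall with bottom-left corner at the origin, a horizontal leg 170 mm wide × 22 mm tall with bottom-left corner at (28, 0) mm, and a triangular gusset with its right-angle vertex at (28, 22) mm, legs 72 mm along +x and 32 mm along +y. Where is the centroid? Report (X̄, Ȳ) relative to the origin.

X̄ = 60.99 mm, Ȳ = 40.08 mm

Part | A | x̄ᵢ | ȳᵢ | A·x̄ᵢ | A·ȳᵢ
vertical leg | 3920.00 | 14.00 | 70.00 | 54880.00 | 274400.00
horizontal leg | 3740.00 | 113.00 | 11.00 | 422620.00 | 41140.00
gusset | 1152.00 | 52.00 | 32.67 | 59904.00 | 37632.00
Σ | 8812.00 |  |  | 537404.00 | 353172.00
X̄ = 537404.00 / 8812.00 = 60.99 mm
Ȳ = 353172.00 / 8812.00 = 40.08 mm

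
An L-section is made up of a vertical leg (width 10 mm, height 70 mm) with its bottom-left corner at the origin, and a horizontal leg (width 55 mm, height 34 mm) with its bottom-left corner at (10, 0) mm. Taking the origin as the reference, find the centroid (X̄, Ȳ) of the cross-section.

X̄ = 28.65 mm, Ȳ = 21.90 mm

vertical leg: A = 10 × 70 = 700.00, centroid at (5.00, 35.00).
horizontal leg: A = 55 × 34 = 1870.00, centroid at (37.50, 17.00).
ΣA = 2570.00 mm²
ΣAX̄ = (700.00)(5.00) + (1870.00)(37.50) = 73625.00 mm³
ΣAȲ = (700.00)(35.00) + (1870.00)(17.00) = 56290.00 mm³
X̄ = 73625.00 / 2570.00 = 28.65 mm
Ȳ = 56290.00 / 2570.00 = 21.90 mm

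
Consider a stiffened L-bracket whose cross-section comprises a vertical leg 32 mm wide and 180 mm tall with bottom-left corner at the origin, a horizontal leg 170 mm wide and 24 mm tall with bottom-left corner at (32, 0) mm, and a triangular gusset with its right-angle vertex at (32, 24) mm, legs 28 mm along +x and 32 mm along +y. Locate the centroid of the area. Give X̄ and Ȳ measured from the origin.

vertical leg: A = 32 × 180 = 5760.00, centroid at (16.00, 90.00).
horizontal leg: A = 170 × 24 = 4080.00, centroid at (117.00, 12.00).
gusset: A = ½·28·32 = 448.00, centroid at (41.33, 34.67).
ΣA = 10288.00 mm²
ΣAX̄ = (5760.00)(16.00) + (4080.00)(117.00) + (448.00)(41.33) = 588037.33 mm³
ΣAȲ = (5760.00)(90.00) + (4080.00)(12.00) + (448.00)(34.67) = 582890.67 mm³
X̄ = 588037.33 / 10288.00 = 57.16 mm
Ȳ = 582890.67 / 10288.00 = 56.66 mm

X̄ = 57.16 mm, Ȳ = 56.66 mm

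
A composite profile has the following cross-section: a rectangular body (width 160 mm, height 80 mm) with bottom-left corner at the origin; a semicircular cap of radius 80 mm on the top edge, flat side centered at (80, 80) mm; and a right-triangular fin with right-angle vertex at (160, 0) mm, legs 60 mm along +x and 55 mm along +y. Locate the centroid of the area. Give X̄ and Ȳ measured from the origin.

Part | A | x̄ᵢ | ȳᵢ | A·x̄ᵢ | A·ȳᵢ
rectangular body | 12800.00 | 80.00 | 40.00 | 1024000.00 | 512000.00
semicircular top | 10053.10 | 80.00 | 113.95 | 804247.72 | 1145581.05
triangular fin | 1650.00 | 180.00 | 18.33 | 297000.00 | 30250.00
Σ | 24503.10 |  |  | 2125247.72 | 1687831.05
X̄ = 2125247.72 / 24503.10 = 86.73 mm
Ȳ = 1687831.05 / 24503.10 = 68.88 mm

X̄ = 86.73 mm, Ȳ = 68.88 mm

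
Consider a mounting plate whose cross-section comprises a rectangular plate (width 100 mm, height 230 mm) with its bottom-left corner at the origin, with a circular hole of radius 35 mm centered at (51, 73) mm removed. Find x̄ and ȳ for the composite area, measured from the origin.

x̄ = 49.80 mm, ȳ = 123.44 mm

Part | A | x̄ᵢ | ȳᵢ | A·x̄ᵢ | A·ȳᵢ
plate | 23000.00 | 50.00 | 115.00 | 1150000.00 | 2645000.00
hole | -3848.45 | 51.00 | 73.00 | -196271.00 | -280936.92
Σ | 19151.55 |  |  | 953729.00 | 2364063.08
x̄ = 953729.00 / 19151.55 = 49.80 mm
ȳ = 2364063.08 / 19151.55 = 123.44 mm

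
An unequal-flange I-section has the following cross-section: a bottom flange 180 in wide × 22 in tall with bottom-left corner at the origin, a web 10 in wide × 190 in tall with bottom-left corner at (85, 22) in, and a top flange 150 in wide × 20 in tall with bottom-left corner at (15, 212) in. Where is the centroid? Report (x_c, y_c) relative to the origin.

x_c = 90.00 in, y_c = 105.18 in

Part | A | x̄ᵢ | ȳᵢ | A·x̄ᵢ | A·ȳᵢ
bottom flange | 3960.00 | 90.00 | 11.00 | 356400.00 | 43560.00
web | 1900.00 | 90.00 | 117.00 | 171000.00 | 222300.00
top flange | 3000.00 | 90.00 | 222.00 | 270000.00 | 666000.00
Σ | 8860.00 |  |  | 797400.00 | 931860.00
x_c = 797400.00 / 8860.00 = 90.00 in
y_c = 931860.00 / 8860.00 = 105.18 in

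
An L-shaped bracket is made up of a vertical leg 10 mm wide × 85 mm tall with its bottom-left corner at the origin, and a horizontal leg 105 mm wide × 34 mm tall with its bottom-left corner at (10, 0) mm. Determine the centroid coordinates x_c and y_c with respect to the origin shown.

x_c = 51.44 mm, y_c = 21.90 mm

vertical leg: A = 10 × 85 = 850.00, centroid at (5.00, 42.50).
horizontal leg: A = 105 × 34 = 3570.00, centroid at (62.50, 17.00).
ΣA = 4420.00 mm²
ΣAx_c = (850.00)(5.00) + (3570.00)(62.50) = 227375.00 mm³
ΣAy_c = (850.00)(42.50) + (3570.00)(17.00) = 96815.00 mm³
x_c = 227375.00 / 4420.00 = 51.44 mm
y_c = 96815.00 / 4420.00 = 21.90 mm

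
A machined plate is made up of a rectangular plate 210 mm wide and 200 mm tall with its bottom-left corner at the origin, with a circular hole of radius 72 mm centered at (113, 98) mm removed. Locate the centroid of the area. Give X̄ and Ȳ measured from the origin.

Part | A | x̄ᵢ | ȳᵢ | A·x̄ᵢ | A·ȳᵢ
plate | 42000.00 | 105.00 | 100.00 | 4410000.00 | 4200000.00
hole | -16286.02 | 113.00 | 98.00 | -1840319.84 | -1596029.60
Σ | 25713.98 |  |  | 2569680.16 | 2603970.40
X̄ = 2569680.16 / 25713.98 = 99.93 mm
Ȳ = 2603970.40 / 25713.98 = 101.27 mm

X̄ = 99.93 mm, Ȳ = 101.27 mm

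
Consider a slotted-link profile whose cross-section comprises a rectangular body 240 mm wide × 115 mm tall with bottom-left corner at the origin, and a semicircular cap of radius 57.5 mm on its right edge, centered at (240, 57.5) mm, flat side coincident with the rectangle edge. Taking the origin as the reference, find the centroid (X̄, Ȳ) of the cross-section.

X̄ = 142.87 mm, Ȳ = 57.50 mm

rectangular body: A = 240 × 115 = 27600.00, centroid at (120.00, 57.50).
semicircular end: A = ½π·57.5² = 5193.45, centroid at (264.40, 57.50).
ΣA = 32793.45 mm²
ΣAX̄ = (27600.00)(120.00) + (5193.45)(264.40) = 4685166.47 mm³
ΣAȲ = (27600.00)(57.50) + (5193.45)(57.50) = 1885623.11 mm³
X̄ = 4685166.47 / 32793.45 = 142.87 mm
Ȳ = 1885623.11 / 32793.45 = 57.50 mm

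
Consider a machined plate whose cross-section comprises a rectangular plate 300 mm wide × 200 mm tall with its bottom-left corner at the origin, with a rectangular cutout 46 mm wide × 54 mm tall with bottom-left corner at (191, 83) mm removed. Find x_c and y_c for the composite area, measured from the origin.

x_c = 147.24 mm, y_c = 99.57 mm

plate: A = 300 × 200 = 60000.00, centroid at (150.00, 100.00).
hole: A = −(46 × 54) = -2484.00, centroid at (214.00, 110.00).
ΣA = 57516.00 mm²
ΣAx_c = (60000.00)(150.00) + (-2484.00)(214.00) = 8468424.00 mm³
ΣAy_c = (60000.00)(100.00) + (-2484.00)(110.00) = 5726760.00 mm³
x_c = 8468424.00 / 57516.00 = 147.24 mm
y_c = 5726760.00 / 57516.00 = 99.57 mm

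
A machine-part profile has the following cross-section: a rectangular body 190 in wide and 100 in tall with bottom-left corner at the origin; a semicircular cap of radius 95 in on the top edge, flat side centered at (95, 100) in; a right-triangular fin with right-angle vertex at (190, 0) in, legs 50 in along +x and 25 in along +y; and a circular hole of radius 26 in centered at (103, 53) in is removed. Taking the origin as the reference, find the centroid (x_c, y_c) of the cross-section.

x_c = 96.67 in, y_c = 89.40 in

rectangular body: A = 190 × 100 = 19000.00, centroid at (95.00, 50.00).
semicircular top: A = ½π·95² = 14176.44, centroid at (95.00, 140.32).
triangular fin: A = ½·50·25 = 625.00, centroid at (206.67, 8.33).
hole: A = −π·26² = -2123.72, centroid at (103.00, 53.00).
ΣA = 31677.72 in²
ΣAx_c = (19000.00)(95.00) + (14176.44)(95.00) + (625.00)(206.67) + (-2123.72)(103.00) = 3062185.35 in³
ΣAy_c = (19000.00)(50.00) + (14176.44)(140.32) + (625.00)(8.33) + (-2123.72)(53.00) = 2831878.37 in³
x_c = 3062185.35 / 31677.72 = 96.67 in
y_c = 2831878.37 / 31677.72 = 89.40 in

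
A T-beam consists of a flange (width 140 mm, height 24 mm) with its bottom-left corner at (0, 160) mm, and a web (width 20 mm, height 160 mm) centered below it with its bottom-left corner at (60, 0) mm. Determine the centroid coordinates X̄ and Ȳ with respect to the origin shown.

X̄ = 70.00 mm, Ȳ = 127.12 mm

Part | A | x̄ᵢ | ȳᵢ | A·x̄ᵢ | A·ȳᵢ
web | 3200.00 | 70.00 | 80.00 | 224000.00 | 256000.00
flange | 3360.00 | 70.00 | 172.00 | 235200.00 | 577920.00
Σ | 6560.00 |  |  | 459200.00 | 833920.00
X̄ = 459200.00 / 6560.00 = 70.00 mm
Ȳ = 833920.00 / 6560.00 = 127.12 mm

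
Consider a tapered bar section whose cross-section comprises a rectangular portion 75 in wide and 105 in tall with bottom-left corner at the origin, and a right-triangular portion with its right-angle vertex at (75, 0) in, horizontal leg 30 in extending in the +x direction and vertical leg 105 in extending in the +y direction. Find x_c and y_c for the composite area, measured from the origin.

Part | A | x̄ᵢ | ȳᵢ | A·x̄ᵢ | A·ȳᵢ
rectangular portion | 7875.00 | 37.50 | 52.50 | 295312.50 | 413437.50
triangular portion | 1575.00 | 85.00 | 35.00 | 133875.00 | 55125.00
Σ | 9450.00 |  |  | 429187.50 | 468562.50
x_c = 429187.50 / 9450.00 = 45.42 in
y_c = 468562.50 / 9450.00 = 49.58 in

x_c = 45.42 in, y_c = 49.58 in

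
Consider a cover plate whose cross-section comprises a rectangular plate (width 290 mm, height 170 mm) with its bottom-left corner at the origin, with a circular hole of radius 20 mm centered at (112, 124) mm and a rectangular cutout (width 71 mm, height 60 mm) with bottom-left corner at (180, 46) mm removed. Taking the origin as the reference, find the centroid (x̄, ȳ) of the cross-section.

Part | A | x̄ᵢ | ȳᵢ | A·x̄ᵢ | A·ȳᵢ
plate | 49300.00 | 145.00 | 85.00 | 7148500.00 | 4190500.00
hole 1 | -1256.64 | 112.00 | 124.00 | -140743.35 | -155823.00
hole 2 | -4260.00 | 215.50 | 76.00 | -918030.00 | -323760.00
Σ | 43783.36 |  |  | 6089726.65 | 3710917.00
x̄ = 6089726.65 / 43783.36 = 139.09 mm
ȳ = 3710917.00 / 43783.36 = 84.76 mm

x̄ = 139.09 mm, ȳ = 84.76 mm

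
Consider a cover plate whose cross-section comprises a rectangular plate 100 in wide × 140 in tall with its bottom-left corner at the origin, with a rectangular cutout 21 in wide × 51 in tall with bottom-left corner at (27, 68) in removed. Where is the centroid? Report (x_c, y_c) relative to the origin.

x_c = 51.04 in, y_c = 68.05 in

Part | A | x̄ᵢ | ȳᵢ | A·x̄ᵢ | A·ȳᵢ
plate | 14000.00 | 50.00 | 70.00 | 700000.00 | 980000.00
hole | -1071.00 | 37.50 | 93.50 | -40162.50 | -100138.50
Σ | 12929.00 |  |  | 659837.50 | 879861.50
x_c = 659837.50 / 12929.00 = 51.04 in
y_c = 879861.50 / 12929.00 = 68.05 in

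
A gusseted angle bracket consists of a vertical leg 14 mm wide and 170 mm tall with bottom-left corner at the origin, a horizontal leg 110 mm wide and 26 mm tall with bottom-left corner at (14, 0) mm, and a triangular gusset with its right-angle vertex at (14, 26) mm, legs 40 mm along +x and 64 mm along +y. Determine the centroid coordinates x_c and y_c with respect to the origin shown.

vertical leg: A = 14 × 170 = 2380.00, centroid at (7.00, 85.00).
horizontal leg: A = 110 × 26 = 2860.00, centroid at (69.00, 13.00).
gusset: A = ½·40·64 = 1280.00, centroid at (27.33, 47.33).
ΣA = 6520.00 mm²
ΣAx_c = (2380.00)(7.00) + (2860.00)(69.00) + (1280.00)(27.33) = 248986.67 mm³
ΣAy_c = (2380.00)(85.00) + (2860.00)(13.00) + (1280.00)(47.33) = 300066.67 mm³
x_c = 248986.67 / 6520.00 = 38.19 mm
y_c = 300066.67 / 6520.00 = 46.02 mm

x_c = 38.19 mm, y_c = 46.02 mm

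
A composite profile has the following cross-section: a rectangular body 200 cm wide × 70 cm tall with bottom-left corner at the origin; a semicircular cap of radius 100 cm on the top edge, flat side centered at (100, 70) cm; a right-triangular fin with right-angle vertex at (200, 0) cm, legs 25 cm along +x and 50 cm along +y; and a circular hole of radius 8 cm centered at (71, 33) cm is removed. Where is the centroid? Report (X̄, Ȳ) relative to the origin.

X̄ = 102.44 cm, Ȳ = 75.00 cm

rectangular body: A = 200 × 70 = 14000.00, centroid at (100.00, 35.00).
semicircular top: A = ½π·100² = 15707.96, centroid at (100.00, 112.44).
triangular fin: A = ½·25·50 = 625.00, centroid at (208.33, 16.67).
hole: A = −π·8² = -201.06, centroid at (71.00, 33.00).
ΣA = 30131.90 cm², ΣAX̄ = 3086729.26 cm³, ΣAȲ = 2260005.72 cm³.
X̄ = 3086729.26/30131.90 = 102.44 cm; Ȳ = 2260005.72/30131.90 = 75.00 cm.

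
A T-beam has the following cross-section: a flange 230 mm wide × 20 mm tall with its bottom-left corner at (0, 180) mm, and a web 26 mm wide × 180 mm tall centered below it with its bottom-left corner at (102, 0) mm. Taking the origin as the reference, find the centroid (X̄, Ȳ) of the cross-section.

web: A = 26 × 180 = 4680.00, centroid at (115.00, 90.00).
flange: A = 230 × 20 = 4600.00, centroid at (115.00, 190.00).
ΣA = 9280.00 mm², ΣAX̄ = 1067200.00 mm³, ΣAȲ = 1295200.00 mm³.
X̄ = 1067200.00/9280.00 = 115.00 mm; Ȳ = 1295200.00/9280.00 = 139.57 mm.

X̄ = 115.00 mm, Ȳ = 139.57 mm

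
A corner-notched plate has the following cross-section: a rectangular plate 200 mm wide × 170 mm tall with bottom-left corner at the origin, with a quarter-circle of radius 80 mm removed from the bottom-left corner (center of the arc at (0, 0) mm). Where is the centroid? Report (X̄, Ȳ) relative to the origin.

X̄ = 111.46 mm, Ȳ = 93.86 mm

plate: A = 200 × 170 = 34000.00, centroid at (100.00, 85.00).
removed quarter-circle: A = −¼π·80² = -5026.55, centroid at (33.95, 33.95).
ΣA = 28973.45 mm²
ΣAX̄ = (34000.00)(100.00) + (-5026.55)(33.95) = 3229333.33 mm³
ΣAȲ = (34000.00)(85.00) + (-5026.55)(33.95) = 2719333.33 mm³
X̄ = 3229333.33 / 28973.45 = 111.46 mm
Ȳ = 2719333.33 / 28973.45 = 93.86 mm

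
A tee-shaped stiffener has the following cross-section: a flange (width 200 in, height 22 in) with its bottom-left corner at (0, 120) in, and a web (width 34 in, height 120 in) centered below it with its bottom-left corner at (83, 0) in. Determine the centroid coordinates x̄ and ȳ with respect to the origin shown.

Part | A | x̄ᵢ | ȳᵢ | A·x̄ᵢ | A·ȳᵢ
web | 4080.00 | 100.00 | 60.00 | 408000.00 | 244800.00
flange | 4400.00 | 100.00 | 131.00 | 440000.00 | 576400.00
Σ | 8480.00 |  |  | 848000.00 | 821200.00
x̄ = 848000.00 / 8480.00 = 100.00 in
ȳ = 821200.00 / 8480.00 = 96.84 in

x̄ = 100.00 in, ȳ = 96.84 in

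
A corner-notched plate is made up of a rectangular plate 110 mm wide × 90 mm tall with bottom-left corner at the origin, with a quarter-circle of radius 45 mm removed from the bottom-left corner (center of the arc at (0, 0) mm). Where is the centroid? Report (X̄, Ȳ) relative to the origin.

Part | A | x̄ᵢ | ȳᵢ | A·x̄ᵢ | A·ȳᵢ
plate | 9900.00 | 55.00 | 45.00 | 544500.00 | 445500.00
removed quarter-circle | -1590.43 | 19.10 | 19.10 | -30375.00 | -30375.00
Σ | 8309.57 |  |  | 514125.00 | 415125.00
X̄ = 514125.00 / 8309.57 = 61.87 mm
Ȳ = 415125.00 / 8309.57 = 49.96 mm

X̄ = 61.87 mm, Ȳ = 49.96 mm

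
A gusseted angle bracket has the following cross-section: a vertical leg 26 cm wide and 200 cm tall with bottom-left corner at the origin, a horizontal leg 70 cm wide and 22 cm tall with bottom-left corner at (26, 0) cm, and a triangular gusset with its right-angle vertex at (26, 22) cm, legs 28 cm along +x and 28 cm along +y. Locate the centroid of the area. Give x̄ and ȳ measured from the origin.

x̄ = 24.59 cm, ȳ = 77.01 cm

Part | A | x̄ᵢ | ȳᵢ | A·x̄ᵢ | A·ȳᵢ
vertical leg | 5200.00 | 13.00 | 100.00 | 67600.00 | 520000.00
horizontal leg | 1540.00 | 61.00 | 11.00 | 93940.00 | 16940.00
gusset | 392.00 | 35.33 | 31.33 | 13850.67 | 12282.67
Σ | 7132.00 |  |  | 175390.67 | 549222.67
x̄ = 175390.67 / 7132.00 = 24.59 cm
ȳ = 549222.67 / 7132.00 = 77.01 cm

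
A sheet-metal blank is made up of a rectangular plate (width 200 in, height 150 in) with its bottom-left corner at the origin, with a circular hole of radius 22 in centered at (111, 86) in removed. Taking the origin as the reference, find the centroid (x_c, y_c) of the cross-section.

x_c = 99.41 in, y_c = 74.41 in

plate: A = 200 × 150 = 30000.00, centroid at (100.00, 75.00).
hole: A = −π·22² = -1520.53, centroid at (111.00, 86.00).
ΣA = 28479.47 in²
ΣAx_c = (30000.00)(100.00) + (-1520.53)(111.00) = 2831221.08 in³
ΣAy_c = (30000.00)(75.00) + (-1520.53)(86.00) = 2119234.35 in³
x_c = 2831221.08 / 28479.47 = 99.41 in
y_c = 2119234.35 / 28479.47 = 74.41 in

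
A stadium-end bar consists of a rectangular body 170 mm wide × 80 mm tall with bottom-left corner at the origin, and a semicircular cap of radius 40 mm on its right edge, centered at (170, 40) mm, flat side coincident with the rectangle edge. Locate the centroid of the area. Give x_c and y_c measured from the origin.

Part | A | x̄ᵢ | ȳᵢ | A·x̄ᵢ | A·ȳᵢ
rectangular body | 13600.00 | 85.00 | 40.00 | 1156000.00 | 544000.00
semicircular end | 2513.27 | 186.98 | 40.00 | 469923.27 | 100530.96
Σ | 16113.27 |  |  | 1625923.27 | 644530.96
x_c = 1625923.27 / 16113.27 = 100.91 mm
y_c = 644530.96 / 16113.27 = 40.00 mm

x_c = 100.91 mm, y_c = 40.00 mm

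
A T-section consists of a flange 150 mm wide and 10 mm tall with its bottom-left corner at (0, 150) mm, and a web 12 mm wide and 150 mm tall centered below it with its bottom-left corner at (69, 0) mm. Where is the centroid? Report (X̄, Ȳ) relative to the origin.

X̄ = 75.00 mm, Ȳ = 111.36 mm

web: A = 12 × 150 = 1800.00, centroid at (75.00, 75.00).
flange: A = 150 × 10 = 1500.00, centroid at (75.00, 155.00).
ΣA = 3300.00 mm²
ΣAX̄ = (1800.00)(75.00) + (1500.00)(75.00) = 247500.00 mm³
ΣAȲ = (1800.00)(75.00) + (1500.00)(155.00) = 367500.00 mm³
X̄ = 247500.00 / 3300.00 = 75.00 mm
Ȳ = 367500.00 / 3300.00 = 111.36 mm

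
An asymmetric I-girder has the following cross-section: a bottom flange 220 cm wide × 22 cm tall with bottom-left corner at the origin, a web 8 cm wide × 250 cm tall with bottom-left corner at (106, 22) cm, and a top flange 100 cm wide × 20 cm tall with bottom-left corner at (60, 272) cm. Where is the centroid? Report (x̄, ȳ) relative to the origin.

x̄ = 110.00 cm, ȳ = 103.08 cm

Part | A | x̄ᵢ | ȳᵢ | A·x̄ᵢ | A·ȳᵢ
bottom flange | 4840.00 | 110.00 | 11.00 | 532400.00 | 53240.00
web | 2000.00 | 110.00 | 147.00 | 220000.00 | 294000.00
top flange | 2000.00 | 110.00 | 282.00 | 220000.00 | 564000.00
Σ | 8840.00 |  |  | 972400.00 | 911240.00
x̄ = 972400.00 / 8840.00 = 110.00 cm
ȳ = 911240.00 / 8840.00 = 103.08 cm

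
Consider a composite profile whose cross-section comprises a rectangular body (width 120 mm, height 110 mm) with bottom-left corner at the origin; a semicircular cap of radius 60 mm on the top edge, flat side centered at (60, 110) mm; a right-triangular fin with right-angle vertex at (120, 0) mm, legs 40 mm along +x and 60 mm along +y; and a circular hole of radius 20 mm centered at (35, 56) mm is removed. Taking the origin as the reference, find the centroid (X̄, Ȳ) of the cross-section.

X̄ = 66.35 mm, Ȳ = 76.90 mm

rectangular body: A = 120 × 110 = 13200.00, centroid at (60.00, 55.00).
semicircular top: A = ½π·60² = 5654.87, centroid at (60.00, 135.46).
triangular fin: A = ½·40·60 = 1200.00, centroid at (133.33, 20.00).
hole: A = −π·20² = -1256.64, centroid at (35.00, 56.00).
ΣA = 18798.23 mm²
ΣAX̄ = (13200.00)(60.00) + (5654.87)(60.00) + (1200.00)(133.33) + (-1256.64)(35.00) = 1247309.71 mm³
ΣAȲ = (13200.00)(55.00) + (5654.87)(135.46) + (1200.00)(20.00) + (-1256.64)(56.00) = 1445663.67 mm³
X̄ = 1247309.71 / 18798.23 = 66.35 mm
Ȳ = 1445663.67 / 18798.23 = 76.90 mm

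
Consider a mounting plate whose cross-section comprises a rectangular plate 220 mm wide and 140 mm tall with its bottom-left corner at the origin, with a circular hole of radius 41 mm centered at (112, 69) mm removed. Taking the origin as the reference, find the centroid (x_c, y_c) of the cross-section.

Part | A | x̄ᵢ | ȳᵢ | A·x̄ᵢ | A·ȳᵢ
plate | 30800.00 | 110.00 | 70.00 | 3388000.00 | 2156000.00
hole | -5281.02 | 112.00 | 69.00 | -591473.93 | -364390.19
Σ | 25518.98 |  |  | 2796526.07 | 1791609.81
x_c = 2796526.07 / 25518.98 = 109.59 mm
y_c = 1791609.81 / 25518.98 = 70.21 mm

x_c = 109.59 mm, y_c = 70.21 mm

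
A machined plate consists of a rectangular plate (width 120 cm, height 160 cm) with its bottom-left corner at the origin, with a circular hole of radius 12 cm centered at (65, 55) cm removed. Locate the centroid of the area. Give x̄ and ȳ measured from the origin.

x̄ = 59.88 cm, ȳ = 80.60 cm

plate: A = 120 × 160 = 19200.00, centroid at (60.00, 80.00).
hole: A = −π·12² = -452.39, centroid at (65.00, 55.00).
ΣA = 18747.61 cm², ΣAx̄ = 1122594.69 cm³, ΣAȳ = 1511118.59 cm³.
x̄ = 1122594.69/18747.61 = 59.88 cm; ȳ = 1511118.59/18747.61 = 80.60 cm.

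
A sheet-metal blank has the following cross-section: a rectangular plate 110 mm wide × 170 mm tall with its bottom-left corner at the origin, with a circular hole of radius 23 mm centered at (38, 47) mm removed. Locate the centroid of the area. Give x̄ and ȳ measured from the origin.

Part | A | x̄ᵢ | ȳᵢ | A·x̄ᵢ | A·ȳᵢ
plate | 18700.00 | 55.00 | 85.00 | 1028500.00 | 1589500.00
hole | -1661.90 | 38.00 | 47.00 | -63152.30 | -78109.42
Σ | 17038.10 |  |  | 965347.70 | 1511390.58
x̄ = 965347.70 / 17038.10 = 56.66 mm
ȳ = 1511390.58 / 17038.10 = 88.71 mm

x̄ = 56.66 mm, ȳ = 88.71 mm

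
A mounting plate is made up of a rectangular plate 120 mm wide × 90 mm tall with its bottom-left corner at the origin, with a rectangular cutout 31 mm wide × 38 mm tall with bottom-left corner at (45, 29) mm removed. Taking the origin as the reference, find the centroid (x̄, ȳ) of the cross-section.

x̄ = 59.94 mm, ȳ = 44.63 mm

plate: A = 120 × 90 = 10800.00, centroid at (60.00, 45.00).
hole: A = −(31 × 38) = -1178.00, centroid at (60.50, 48.00).
ΣA = 9622.00 mm²
ΣAx̄ = (10800.00)(60.00) + (-1178.00)(60.50) = 576731.00 mm³
ΣAȳ = (10800.00)(45.00) + (-1178.00)(48.00) = 429456.00 mm³
x̄ = 576731.00 / 9622.00 = 59.94 mm
ȳ = 429456.00 / 9622.00 = 44.63 mm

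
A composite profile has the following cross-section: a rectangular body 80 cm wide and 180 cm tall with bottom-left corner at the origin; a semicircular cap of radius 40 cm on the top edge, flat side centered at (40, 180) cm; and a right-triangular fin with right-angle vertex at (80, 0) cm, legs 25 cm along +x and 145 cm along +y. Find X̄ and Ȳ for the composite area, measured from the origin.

Part | A | x̄ᵢ | ȳᵢ | A·x̄ᵢ | A·ȳᵢ
rectangular body | 14400.00 | 40.00 | 90.00 | 576000.00 | 1296000.00
semicircular top | 2513.27 | 40.00 | 196.98 | 100530.96 | 495056.01
triangular fin | 1812.50 | 88.33 | 48.33 | 160104.17 | 87604.17
Σ | 18725.77 |  |  | 836635.13 | 1878660.18
X̄ = 836635.13 / 18725.77 = 44.68 cm
Ȳ = 1878660.18 / 18725.77 = 100.32 cm

X̄ = 44.68 cm, Ȳ = 100.32 cm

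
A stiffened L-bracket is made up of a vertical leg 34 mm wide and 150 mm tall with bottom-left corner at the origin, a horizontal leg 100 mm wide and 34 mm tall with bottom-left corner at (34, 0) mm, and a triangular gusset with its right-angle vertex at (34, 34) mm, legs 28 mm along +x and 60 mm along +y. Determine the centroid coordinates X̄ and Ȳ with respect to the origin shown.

vertical leg: A = 34 × 150 = 5100.00, centroid at (17.00, 75.00).
horizontal leg: A = 100 × 34 = 3400.00, centroid at (84.00, 17.00).
gusset: A = ½·28·60 = 840.00, centroid at (43.33, 54.00).
ΣA = 9340.00 mm², ΣAX̄ = 408700.00 mm³, ΣAȲ = 485660.00 mm³.
X̄ = 408700.00/9340.00 = 43.76 mm; Ȳ = 485660.00/9340.00 = 52.00 mm.

X̄ = 43.76 mm, Ȳ = 52.00 mm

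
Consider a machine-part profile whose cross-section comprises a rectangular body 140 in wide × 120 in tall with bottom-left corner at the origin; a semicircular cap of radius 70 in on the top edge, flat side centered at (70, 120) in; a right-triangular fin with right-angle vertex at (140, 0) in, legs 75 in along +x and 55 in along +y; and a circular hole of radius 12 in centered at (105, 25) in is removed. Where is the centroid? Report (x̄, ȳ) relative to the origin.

x̄ = 76.90 in, ȳ = 83.76 in

rectangular body: A = 140 × 120 = 16800.00, centroid at (70.00, 60.00).
semicircular top: A = ½π·70² = 7696.90, centroid at (70.00, 149.71).
triangular fin: A = ½·75·55 = 2062.50, centroid at (165.00, 18.33).
hole: A = −π·12² = -452.39, centroid at (105.00, 25.00).
ΣA = 26107.01 in²
ΣAx̄ = (16800.00)(70.00) + (7696.90)(70.00) + (2062.50)(165.00) + (-452.39)(105.00) = 2007594.76 in³
ΣAȳ = (16800.00)(60.00) + (7696.90)(149.71) + (2062.50)(18.33) + (-452.39)(25.00) = 2186797.67 in³
x̄ = 2007594.76 / 26107.01 = 76.90 in
ȳ = 2186797.67 / 26107.01 = 83.76 in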